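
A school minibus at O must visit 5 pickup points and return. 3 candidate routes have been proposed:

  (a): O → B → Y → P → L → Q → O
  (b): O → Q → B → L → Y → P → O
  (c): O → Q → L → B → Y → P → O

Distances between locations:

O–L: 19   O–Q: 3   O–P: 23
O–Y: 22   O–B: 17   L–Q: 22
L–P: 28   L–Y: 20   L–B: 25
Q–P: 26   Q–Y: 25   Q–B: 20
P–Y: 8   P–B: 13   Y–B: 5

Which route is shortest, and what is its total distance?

Shortest is (a), total 83.

(a): 17 + 5 + 8 + 28 + 22 + 3 = 83
(b): 3 + 20 + 25 + 20 + 8 + 23 = 99
(c): 3 + 22 + 25 + 5 + 8 + 23 = 86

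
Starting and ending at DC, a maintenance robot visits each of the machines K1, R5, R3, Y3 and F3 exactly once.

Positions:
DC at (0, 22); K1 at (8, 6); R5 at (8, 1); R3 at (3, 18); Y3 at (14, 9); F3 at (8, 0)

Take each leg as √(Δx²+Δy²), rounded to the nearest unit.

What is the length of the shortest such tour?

Minimum total distance: 54.

With 5 stops there are 5!/2 = 60 distinct round trips (a route and its reverse cost the same).
DC-K1-R5-R3-Y3-F3-DC: 18+5+18+14+11+23 = 89
DC-K1-R5-R3-F3-Y3-DC: 18+5+18+19+11+19 = 90
DC-K1-R5-Y3-R3-F3-DC: 18+5+10+14+19+23 = 89
DC-K1-R5-Y3-F3-R3-DC: 18+5+10+11+19+5 = 68
DC-K1-R5-F3-R3-Y3-DC: 18+5+1+19+14+19 = 76
DC-K1-R5-F3-Y3-R3-DC: 18+5+1+11+14+5 = 54
DC-K1-R3-R5-Y3-F3-DC: 18+13+18+10+11+23 = 93
DC-K1-R3-R5-F3-Y3-DC: 18+13+18+1+11+19 = 80
DC-K1-R3-Y3-R5-F3-DC: 18+13+14+10+1+23 = 79
DC-K1-R3-Y3-F3-R5-DC: 18+13+14+11+1+22 = 79
DC-K1-R3-F3-R5-Y3-DC: 18+13+19+1+10+19 = 80
DC-K1-R3-F3-Y3-R5-DC: 18+13+19+11+10+22 = 93
DC-K1-Y3-R5-R3-F3-DC: 18+7+10+18+19+23 = 95
DC-K1-Y3-R5-F3-R3-DC: 18+7+10+1+19+5 = 60
… (46 more)
The minimum is 54.
One optimal route: DC → K1 → R5 → F3 → Y3 → R3 → DC (or its reverse).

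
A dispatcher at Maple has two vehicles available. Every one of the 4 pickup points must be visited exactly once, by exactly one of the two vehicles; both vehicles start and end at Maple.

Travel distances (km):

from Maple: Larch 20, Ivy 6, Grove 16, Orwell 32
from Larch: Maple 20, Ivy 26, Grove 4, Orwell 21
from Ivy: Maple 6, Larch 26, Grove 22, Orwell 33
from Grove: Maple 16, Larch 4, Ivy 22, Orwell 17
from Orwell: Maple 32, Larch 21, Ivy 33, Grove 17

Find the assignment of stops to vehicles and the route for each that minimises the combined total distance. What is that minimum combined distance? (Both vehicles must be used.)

There are 2^3 − 1 = 7 ways to divide the 4 stops into two non-empty groups. For each, the best each vehicle can do is its own shortest tour through its group:
  {Larch} + {Ivy, Grove, Orwell}: 40 + 72 = 112
  {Ivy} + {Larch, Grove, Orwell}: 12 + 73 = 85
  {Larch, Ivy} + {Grove, Orwell}: 52 + 65 = 117
  {Grove} + {Larch, Ivy, Orwell}: 32 + 80 = 112
  {Larch, Grove} + {Ivy, Orwell}: 40 + 71 = 111
  {Ivy, Grove} + {Larch, Orwell}: 44 + 73 = 117
  … (7 splits in total)
Best: vehicle 1 Maple → Ivy → Maple = 12; vehicle 2 Maple → Larch → Grove → Orwell → Maple = 73; combined 85.

85 km — the smallest possible combined total.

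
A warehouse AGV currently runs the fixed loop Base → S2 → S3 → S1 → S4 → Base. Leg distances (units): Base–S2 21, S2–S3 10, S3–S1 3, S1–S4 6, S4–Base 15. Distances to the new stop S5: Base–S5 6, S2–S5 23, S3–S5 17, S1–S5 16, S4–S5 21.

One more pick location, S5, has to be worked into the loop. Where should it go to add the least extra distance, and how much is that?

Adding 8 by placing S5 on the Base–S2 leg.

Insertion cost between consecutive stops i–j is d(i,S5) + d(S5,j) − d(i,j):
  between Base and S2: 6 + 23 − 21 = 8
  between S2 and S3: 23 + 17 − 10 = 30
  between S3 and S1: 17 + 16 − 3 = 30
  between S1 and S4: 16 + 21 − 6 = 31
  between S4 and Base: 21 + 6 − 15 = 12
Cheapest insertion is between Base and S2, adding 8.
New total = 55 + 8 = 63.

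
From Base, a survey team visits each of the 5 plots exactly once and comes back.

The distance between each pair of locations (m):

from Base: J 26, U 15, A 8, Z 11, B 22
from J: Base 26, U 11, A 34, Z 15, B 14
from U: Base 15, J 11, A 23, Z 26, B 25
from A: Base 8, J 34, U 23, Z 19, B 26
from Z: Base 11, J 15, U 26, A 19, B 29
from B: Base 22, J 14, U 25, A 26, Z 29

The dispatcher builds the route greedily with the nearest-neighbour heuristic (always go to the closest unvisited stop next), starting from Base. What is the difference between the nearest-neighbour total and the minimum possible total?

Base: A=8, Z=11, U=15, B=22, J=26 ⇒ A
A: Z=19, U=23, B=26, J=34 ⇒ Z
Z: J=15, U=26, B=29 ⇒ J
J: U=11, B=14 ⇒ U
U: B=25 ⇒ B
NN route Base → A → Z → J → U → B → Base costs 100.
Optimal: Base → U → J → B → A → Z → Base costs 96 (by enumerating all 60 distinct tours).
Excess = 100 − 96 = 4.

The nearest-neighbour route is 4 m longer than optimal.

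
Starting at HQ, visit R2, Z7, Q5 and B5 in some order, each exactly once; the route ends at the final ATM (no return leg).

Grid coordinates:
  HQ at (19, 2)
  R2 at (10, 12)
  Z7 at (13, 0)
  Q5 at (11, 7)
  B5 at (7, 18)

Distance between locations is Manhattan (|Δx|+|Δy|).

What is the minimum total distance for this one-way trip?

There are 4! = 24 possible orderings.
HQ→R2→Z7→Q5→B5: 19+15+9+15 = 58
HQ→R2→Z7→B5→Q5: 19+15+24+15 = 73
HQ→R2→Q5→Z7→B5: 19+6+9+24 = 58
HQ→R2→Q5→B5→Z7: 19+6+15+24 = 64
HQ→R2→B5→Z7→Q5: 19+9+24+9 = 61
HQ→R2→B5→Q5→Z7: 19+9+15+9 = 52
HQ→Z7→R2→Q5→B5: 8+15+6+15 = 44
HQ→Z7→R2→B5→Q5: 8+15+9+15 = 47
HQ→Z7→Q5→R2→B5: 8+9+6+9 = 32
HQ→Z7→Q5→B5→R2: 8+9+15+9 = 41
HQ→Z7→B5→R2→Q5: 8+24+9+6 = 47
HQ→Z7→B5→Q5→R2: 8+24+15+6 = 53
HQ→Q5→R2→Z7→B5: 13+6+15+24 = 58
HQ→Q5→R2→B5→Z7: 13+6+9+24 = 52
… (10 more)
The minimum is 32.
One shortest path: HQ → Z7 → Q5 → R2 → B5.

Minimum one-way distance = 32.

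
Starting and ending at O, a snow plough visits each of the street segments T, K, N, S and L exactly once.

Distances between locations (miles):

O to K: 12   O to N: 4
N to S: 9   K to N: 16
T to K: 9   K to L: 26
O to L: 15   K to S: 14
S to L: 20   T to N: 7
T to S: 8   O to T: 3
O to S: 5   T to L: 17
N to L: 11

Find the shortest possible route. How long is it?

Shortest round trip = 60 miles.

O→T→K→N→S→L→O: 3+9+16+9+20+15 = 72
O→T→K→N→L→S→O: 3+9+16+11+20+5 = 64
O→T→K→S→N→L→O: 3+9+14+9+11+15 = 61
O→T→K→S→L→N→O: 3+9+14+20+11+4 = 61
O→T→K→L→N→S→O: 3+9+26+11+9+5 = 63
O→T→K→L→S→N→O: 3+9+26+20+9+4 = 71
O→T→N→K→S→L→O: 3+7+16+14+20+15 = 75
O→T→N→K→L→S→O: 3+7+16+26+20+5 = 77
O→T→N→S→K→L→O: 3+7+9+14+26+15 = 74
O→T→N→S→L→K→O: 3+7+9+20+26+12 = 77
O→T→N→L→K→S→O: 3+7+11+26+14+5 = 66
O→T→N→L→S→K→O: 3+7+11+20+14+12 = 67
O→T→S→K→N→L→O: 3+8+14+16+11+15 = 67
O→T→S→K→L→N→O: 3+8+14+26+11+4 = 66
… (46 more)
O→N→L→T→K→S→O: 4+11+17+9+14+5 = 60  ← best
The minimum is 60.
One optimal route: O → N → L → T → K → S → O (or its reverse).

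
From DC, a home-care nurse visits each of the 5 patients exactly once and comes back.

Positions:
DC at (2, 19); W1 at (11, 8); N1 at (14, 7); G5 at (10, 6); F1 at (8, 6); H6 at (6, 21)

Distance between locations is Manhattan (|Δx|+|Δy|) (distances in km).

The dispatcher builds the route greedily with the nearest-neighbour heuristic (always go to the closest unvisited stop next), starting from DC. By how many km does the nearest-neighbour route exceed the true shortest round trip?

Excess over optimum: 2 km.

DC: H6=6, F1=19, W1=20, G5=21, N1=24 ⇒ H6
H6: F1=17, W1=18, G5=19, N1=22 ⇒ F1
F1: G5=2, W1=5, N1=7 ⇒ G5
G5: W1=3, N1=5 ⇒ W1
W1: N1=4 ⇒ N1
NN route DC → H6 → F1 → G5 → W1 → N1 → DC costs 56.
Optimal: DC → W1 → N1 → G5 → F1 → H6 → DC costs 54 (by enumerating all 60 distinct tours).
Excess = 56 − 54 = 2.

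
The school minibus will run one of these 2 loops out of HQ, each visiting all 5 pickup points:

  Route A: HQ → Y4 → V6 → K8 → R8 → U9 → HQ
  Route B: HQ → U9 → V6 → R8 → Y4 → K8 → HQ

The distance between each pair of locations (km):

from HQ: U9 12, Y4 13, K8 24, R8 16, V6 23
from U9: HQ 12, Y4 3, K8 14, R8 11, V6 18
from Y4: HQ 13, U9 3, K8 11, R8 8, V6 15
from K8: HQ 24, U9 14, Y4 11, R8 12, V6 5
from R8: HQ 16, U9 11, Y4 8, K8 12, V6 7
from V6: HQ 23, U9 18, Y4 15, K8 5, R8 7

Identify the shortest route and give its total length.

Shortest is Route A, total 68 km.

Route A: 13 + 15 + 5 + 12 + 11 + 12 = 68
Route B: 12 + 18 + 7 + 8 + 11 + 24 = 80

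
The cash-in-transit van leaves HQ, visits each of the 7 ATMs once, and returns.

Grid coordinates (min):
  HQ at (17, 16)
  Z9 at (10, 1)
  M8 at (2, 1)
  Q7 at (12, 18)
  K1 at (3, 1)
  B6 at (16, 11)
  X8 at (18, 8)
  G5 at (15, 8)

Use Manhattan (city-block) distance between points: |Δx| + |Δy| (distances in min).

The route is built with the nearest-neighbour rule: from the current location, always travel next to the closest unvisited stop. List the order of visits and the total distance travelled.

At HQ the remaining stops are B6 6, Q7 7, X8 9, G5 10, Z9 22, K1 29, M8 30; go to B6.
At B6 the remaining stops are G5 4, X8 5, Q7 11, Z9 16, K1 23, M8 24; go to G5.
At G5 the remaining stops are X8 3, Z9 12, Q7 13, K1 19, M8 20; go to X8.
At X8 the remaining stops are Z9 15, Q7 16, K1 22, M8 23; go to Z9.
At Z9 the remaining stops are K1 7, M8 8, Q7 19; go to K1.
At K1 the remaining stops are M8 1, Q7 26; go to M8.
At M8 the remaining stops are Q7 27; go to Q7.
Return Q7→HQ: 7.
Total = 6 + 4 + 3 + 15 + 7 + 1 + 27 + 7 = 70.

70 min along HQ → B6 → G5 → X8 → Z9 → K1 → M8 → Q7 → HQ.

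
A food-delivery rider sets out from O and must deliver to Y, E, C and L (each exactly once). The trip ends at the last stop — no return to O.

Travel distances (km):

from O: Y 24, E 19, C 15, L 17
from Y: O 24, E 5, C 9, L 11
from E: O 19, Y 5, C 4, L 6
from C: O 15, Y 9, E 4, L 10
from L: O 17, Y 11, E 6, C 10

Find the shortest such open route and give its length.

There are 4! = 24 possible orderings.
O - Y - E - C - L: 24+5+4+10 = 43
O - Y - E - L - C: 24+5+6+10 = 45
O - Y - C - E - L: 24+9+4+6 = 43
O - Y - C - L - E: 24+9+10+6 = 49
O - Y - L - E - C: 24+11+6+4 = 45
O - Y - L - C - E: 24+11+10+4 = 49
O - E - Y - C - L: 19+5+9+10 = 43
O - E - Y - L - C: 19+5+11+10 = 45
O - E - C - Y - L: 19+4+9+11 = 43
O - E - C - L - Y: 19+4+10+11 = 44
O - E - L - Y - C: 19+6+11+9 = 45
O - E - L - C - Y: 19+6+10+9 = 44
O - C - Y - E - L: 15+9+5+6 = 35
O - C - Y - L - E: 15+9+11+6 = 41
… (10 more)
The minimum is 35.
One shortest path: O → C → Y → E → L.

35 km — the minimum one-way total.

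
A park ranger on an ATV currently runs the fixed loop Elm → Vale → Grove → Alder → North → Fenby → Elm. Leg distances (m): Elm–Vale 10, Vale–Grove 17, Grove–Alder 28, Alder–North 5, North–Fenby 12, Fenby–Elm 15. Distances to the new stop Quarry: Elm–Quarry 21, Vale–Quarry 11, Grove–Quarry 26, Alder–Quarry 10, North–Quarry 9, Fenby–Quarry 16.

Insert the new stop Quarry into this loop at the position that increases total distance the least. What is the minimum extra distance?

Minimum extra distance: 8 m, inserting Quarry between Grove and Alder.

Insertion cost between consecutive stops i–j is d(i,Quarry) + d(Quarry,j) − d(i,j):
  between Elm and Vale: 21 + 11 − 10 = 22
  between Vale and Grove: 11 + 26 − 17 = 20
  between Grove and Alder: 26 + 10 − 28 = 8
  between Alder and North: 10 + 9 − 5 = 14
  between North and Fenby: 9 + 16 − 12 = 13
  between Fenby and Elm: 16 + 21 − 15 = 22
Cheapest insertion is between Grove and Alder, adding 8.
New total = 87 + 8 = 95.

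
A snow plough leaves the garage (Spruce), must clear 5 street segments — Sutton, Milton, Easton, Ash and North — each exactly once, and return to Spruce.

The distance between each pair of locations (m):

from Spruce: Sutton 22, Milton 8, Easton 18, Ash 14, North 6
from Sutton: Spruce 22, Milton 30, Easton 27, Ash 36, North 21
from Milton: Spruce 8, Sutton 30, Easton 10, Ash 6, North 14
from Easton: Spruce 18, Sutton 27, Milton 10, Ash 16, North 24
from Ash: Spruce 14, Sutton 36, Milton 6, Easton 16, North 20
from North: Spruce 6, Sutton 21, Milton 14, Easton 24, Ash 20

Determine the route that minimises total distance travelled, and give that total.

With 5 stops there are 5!/2 = 60 distinct round trips (a route and its reverse cost the same).
Spruce → Sutton → Milton → Easton → Ash → North → Spruce: 22+30+10+16+20+6 = 104
Spruce → Sutton → Milton → Easton → North → Ash → Spruce: 22+30+10+24+20+14 = 120
Spruce → Sutton → Milton → Ash → Easton → North → Spruce: 22+30+6+16+24+6 = 104
Spruce → Sutton → Milton → Ash → North → Easton → Spruce: 22+30+6+20+24+18 = 120
Spruce → Sutton → Milton → North → Easton → Ash → Spruce: 22+30+14+24+16+14 = 120
Spruce → Sutton → Milton → North → Ash → Easton → Spruce: 22+30+14+20+16+18 = 120
Spruce → Sutton → Easton → Milton → Ash → North → Spruce: 22+27+10+6+20+6 = 91
Spruce → Sutton → Easton → Milton → North → Ash → Spruce: 22+27+10+14+20+14 = 107
Spruce → Sutton → Easton → Ash → Milton → North → Spruce: 22+27+16+6+14+6 = 91
Spruce → Sutton → Easton → Ash → North → Milton → Spruce: 22+27+16+20+14+8 = 107
Spruce → Sutton → Easton → North → Milton → Ash → Spruce: 22+27+24+14+6+14 = 107
Spruce → Sutton → Easton → North → Ash → Milton → Spruce: 22+27+24+20+6+8 = 107
Spruce → Sutton → Ash → Milton → Easton → North → Spruce: 22+36+6+10+24+6 = 104
Spruce → Sutton → Ash → Milton → North → Easton → Spruce: 22+36+6+14+24+18 = 120
… (46 more)
Spruce → Milton → Ash → Easton → Sutton → North → Spruce: 8+6+16+27+21+6 = 84  ← best
The minimum is 84.
One optimal route: Spruce → Milton → Ash → Easton → Sutton → North → Spruce (or its reverse).

Shortest round trip = 84 m.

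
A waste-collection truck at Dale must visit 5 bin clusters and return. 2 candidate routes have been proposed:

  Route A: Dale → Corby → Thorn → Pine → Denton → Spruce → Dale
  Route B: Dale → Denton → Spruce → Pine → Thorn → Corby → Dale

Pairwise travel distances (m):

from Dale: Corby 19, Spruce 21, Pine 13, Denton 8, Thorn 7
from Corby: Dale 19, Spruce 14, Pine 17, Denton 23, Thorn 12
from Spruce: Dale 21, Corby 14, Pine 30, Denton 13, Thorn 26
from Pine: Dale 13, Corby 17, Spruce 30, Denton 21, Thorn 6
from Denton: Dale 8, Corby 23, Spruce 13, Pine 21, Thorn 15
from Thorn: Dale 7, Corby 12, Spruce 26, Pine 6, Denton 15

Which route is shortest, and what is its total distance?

88 m — Route B is the shortest.

Route A: 19 + 12 + 6 + 21 + 13 + 21 = 92
Route B: 8 + 13 + 30 + 6 + 12 + 19 = 88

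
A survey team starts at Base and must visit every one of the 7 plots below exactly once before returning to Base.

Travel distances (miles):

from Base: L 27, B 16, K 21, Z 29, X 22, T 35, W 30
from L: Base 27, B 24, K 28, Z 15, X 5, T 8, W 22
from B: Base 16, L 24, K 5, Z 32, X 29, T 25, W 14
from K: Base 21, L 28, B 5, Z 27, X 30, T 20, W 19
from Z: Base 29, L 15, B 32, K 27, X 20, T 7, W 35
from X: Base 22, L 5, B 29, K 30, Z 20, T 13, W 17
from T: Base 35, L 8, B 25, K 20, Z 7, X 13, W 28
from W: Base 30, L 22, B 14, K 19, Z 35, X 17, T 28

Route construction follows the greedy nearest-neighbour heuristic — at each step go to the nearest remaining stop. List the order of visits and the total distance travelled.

106 miles along Base → B → K → W → X → L → T → Z → Base.

At Base the remaining stops are B 16, K 21, X 22, L 27, Z 29, W 30, T 35; go to B.
At B the remaining stops are K 5, W 14, L 24, T 25, X 29, Z 32; go to K.
At K the remaining stops are W 19, T 20, Z 27, L 28, X 30; go to W.
At W the remaining stops are X 17, L 22, T 28, Z 35; go to X.
At X the remaining stops are L 5, T 13, Z 20; go to L.
At L the remaining stops are T 8, Z 15; go to T.
At T the remaining stops are Z 7; go to Z.
Return Z→Base: 29.
Total = 16 + 5 + 19 + 17 + 5 + 8 + 7 + 29 = 106.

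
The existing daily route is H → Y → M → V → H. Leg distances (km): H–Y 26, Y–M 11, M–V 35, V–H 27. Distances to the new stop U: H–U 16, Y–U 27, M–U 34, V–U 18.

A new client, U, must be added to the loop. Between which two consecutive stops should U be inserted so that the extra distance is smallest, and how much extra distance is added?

Insertion cost between consecutive stops i–j is d(i,U) + d(U,j) − d(i,j):
  between H and Y: 16 + 27 − 26 = 17
  between Y and M: 27 + 34 − 11 = 50
  between M and V: 34 + 18 − 35 = 17
  between V and H: 18 + 16 − 27 = 7
Cheapest insertion is between V and H, adding 7.
New total = 99 + 7 = 106.

Minimum extra distance: 7 km, inserting U between V and H.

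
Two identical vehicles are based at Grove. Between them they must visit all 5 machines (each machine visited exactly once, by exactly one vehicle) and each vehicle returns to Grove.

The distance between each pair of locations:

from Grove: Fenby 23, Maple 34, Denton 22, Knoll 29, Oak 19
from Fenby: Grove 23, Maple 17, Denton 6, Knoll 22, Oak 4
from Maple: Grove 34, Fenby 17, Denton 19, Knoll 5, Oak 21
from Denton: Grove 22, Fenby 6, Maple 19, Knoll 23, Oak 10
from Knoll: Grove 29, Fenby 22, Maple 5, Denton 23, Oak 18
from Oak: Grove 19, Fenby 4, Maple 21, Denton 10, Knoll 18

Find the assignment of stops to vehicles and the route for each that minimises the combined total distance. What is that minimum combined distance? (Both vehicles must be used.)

Try each way of splitting the stops between the two vehicles (each non-empty) and, for each split, find the best tour for each vehicle:
  {Fenby} + {Maple, Denton, Knoll, Oak}: 46 + 82 = 128
  {Maple} + {Fenby, Denton, Knoll, Oak}: 68 + 79 = 147
  {Fenby, Maple} + {Denton, Knoll, Oak}: 74 + 79 = 153
  {Denton} + {Fenby, Maple, Knoll, Oak}: 44 + 74 = 118
  {Fenby, Denton} + {Maple, Knoll, Oak}: 51 + 74 = 125
  {Maple, Denton} + {Fenby, Knoll, Oak}: 75 + 74 = 149
  … (15 splits in total)
  {Fenby, Maple, Denton, Knoll} + {Oak}: 79 + 38 = 117  ← best
Best: vehicle 1 Grove → Denton → Fenby → Maple → Knoll → Grove = 79; vehicle 2 Grove → Oak → Grove = 38; combined 117.

Minimum combined distance: 117.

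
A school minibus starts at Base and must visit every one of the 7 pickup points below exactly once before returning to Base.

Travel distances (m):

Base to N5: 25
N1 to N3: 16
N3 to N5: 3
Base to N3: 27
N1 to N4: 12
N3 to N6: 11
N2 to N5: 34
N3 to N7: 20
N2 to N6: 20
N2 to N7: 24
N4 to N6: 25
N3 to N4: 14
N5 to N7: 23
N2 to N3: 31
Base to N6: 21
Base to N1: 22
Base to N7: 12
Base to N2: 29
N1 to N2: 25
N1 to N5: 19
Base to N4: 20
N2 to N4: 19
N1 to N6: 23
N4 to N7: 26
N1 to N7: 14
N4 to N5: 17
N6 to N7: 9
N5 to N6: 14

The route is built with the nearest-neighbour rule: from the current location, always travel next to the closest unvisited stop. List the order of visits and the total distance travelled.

At Base the remaining stops are N7 12, N4 20, N6 21, N1 22, N5 25, N3 27, N2 29; go to N7.
At N7 the remaining stops are N6 9, N1 14, N3 20, N5 23, N2 24, N4 26; go to N6.
At N6 the remaining stops are N3 11, N5 14, N2 20, N1 23, N4 25; go to N3.
At N3 the remaining stops are N5 3, N4 14, N1 16, N2 31; go to N5.
At N5 the remaining stops are N4 17, N1 19, N2 34; go to N4.
At N4 the remaining stops are N1 12, N2 19; go to N1.
At N1 the remaining stops are N2 25; go to N2.
Return N2→Base: 29.
Total = 12 + 9 + 11 + 3 + 17 + 12 + 25 + 29 = 118.

Nearest-neighbour total = 118 m; route Base → N7 → N6 → N3 → N5 → N4 → N1 → N2 → Base.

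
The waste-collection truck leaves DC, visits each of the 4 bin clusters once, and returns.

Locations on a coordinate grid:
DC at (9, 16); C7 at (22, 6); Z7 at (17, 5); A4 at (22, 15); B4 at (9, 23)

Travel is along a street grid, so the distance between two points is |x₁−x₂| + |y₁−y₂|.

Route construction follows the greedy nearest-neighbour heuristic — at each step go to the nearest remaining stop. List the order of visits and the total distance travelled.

Nearest-neighbour total = 62; route DC → B4 → A4 → C7 → Z7 → DC.

DC → [B4:7 / A4:14 / Z7:19 / C7:23] → B4 (7)
B4 → [A4:21 / Z7:26 / C7:30] → A4 (21)
A4 → [C7:9 / Z7:15] → C7 (9)
C7 → [Z7:6] → Z7 (6)
Return Z7→DC: 19.
Total = 7 + 21 + 9 + 6 + 19 = 62.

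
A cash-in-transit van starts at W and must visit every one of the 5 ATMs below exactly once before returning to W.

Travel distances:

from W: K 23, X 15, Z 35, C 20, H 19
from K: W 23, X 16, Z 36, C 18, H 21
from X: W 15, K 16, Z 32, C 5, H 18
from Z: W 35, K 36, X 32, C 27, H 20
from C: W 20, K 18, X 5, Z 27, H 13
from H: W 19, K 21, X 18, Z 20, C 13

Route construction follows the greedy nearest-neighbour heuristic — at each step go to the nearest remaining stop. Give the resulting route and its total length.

At W the remaining stops are X 15, H 19, C 20, K 23, Z 35; go to X.
At X the remaining stops are C 5, K 16, H 18, Z 32; go to C.
At C the remaining stops are H 13, K 18, Z 27; go to H.
At H the remaining stops are Z 20, K 21; go to Z.
At Z the remaining stops are K 36; go to K.
Return K→W: 23.
Total = 15 + 5 + 13 + 20 + 36 + 23 = 112.

Total distance 112 via the nearest-neighbour route W → X → C → H → Z → K → W.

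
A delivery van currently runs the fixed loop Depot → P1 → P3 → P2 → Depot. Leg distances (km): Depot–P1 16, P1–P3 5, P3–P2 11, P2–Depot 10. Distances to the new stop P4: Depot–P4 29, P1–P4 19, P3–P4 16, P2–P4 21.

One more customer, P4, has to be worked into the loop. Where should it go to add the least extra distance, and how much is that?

+26 km — insert P4 between P3 and P2.

Insertion cost between consecutive stops i–j is d(i,P4) + d(P4,j) − d(i,j):
  between Depot and P1: 29 + 19 − 16 = 32
  between P1 and P3: 19 + 16 − 5 = 30
  between P3 and P2: 16 + 21 − 11 = 26
  between P2 and Depot: 21 + 29 − 10 = 40
Cheapest insertion is between P3 and P2, adding 26.
New total = 42 + 26 = 68.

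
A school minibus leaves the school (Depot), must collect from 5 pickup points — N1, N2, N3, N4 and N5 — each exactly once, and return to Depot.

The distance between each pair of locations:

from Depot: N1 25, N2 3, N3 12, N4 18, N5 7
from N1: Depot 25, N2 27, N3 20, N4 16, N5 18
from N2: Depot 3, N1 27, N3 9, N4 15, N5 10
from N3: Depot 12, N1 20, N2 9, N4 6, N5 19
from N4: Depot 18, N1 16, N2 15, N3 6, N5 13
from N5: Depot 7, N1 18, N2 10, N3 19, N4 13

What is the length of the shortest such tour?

Depot-N1-N2-N3-N4-N5-Depot: 25+27+9+6+13+7 = 87
Depot-N1-N2-N3-N5-N4-Depot: 25+27+9+19+13+18 = 111
Depot-N1-N2-N4-N3-N5-Depot: 25+27+15+6+19+7 = 99
Depot-N1-N2-N4-N5-N3-Depot: 25+27+15+13+19+12 = 111
Depot-N1-N2-N5-N3-N4-Depot: 25+27+10+19+6+18 = 105
Depot-N1-N2-N5-N4-N3-Depot: 25+27+10+13+6+12 = 93
Depot-N1-N3-N2-N4-N5-Depot: 25+20+9+15+13+7 = 89
Depot-N1-N3-N2-N5-N4-Depot: 25+20+9+10+13+18 = 95
Depot-N1-N3-N4-N2-N5-Depot: 25+20+6+15+10+7 = 83
Depot-N1-N3-N4-N5-N2-Depot: 25+20+6+13+10+3 = 77
Depot-N1-N3-N5-N2-N4-Depot: 25+20+19+10+15+18 = 107
Depot-N1-N3-N5-N4-N2-Depot: 25+20+19+13+15+3 = 95
Depot-N1-N4-N2-N3-N5-Depot: 25+16+15+9+19+7 = 91
Depot-N1-N4-N2-N5-N3-Depot: 25+16+15+10+19+12 = 97
… (46 more)
Depot-N2-N3-N4-N1-N5-Depot: 3+9+6+16+18+7 = 59  ← best
The minimum is 59.
One optimal route: Depot → N2 → N3 → N4 → N1 → N5 → Depot (or its reverse).

Shortest round trip = 59.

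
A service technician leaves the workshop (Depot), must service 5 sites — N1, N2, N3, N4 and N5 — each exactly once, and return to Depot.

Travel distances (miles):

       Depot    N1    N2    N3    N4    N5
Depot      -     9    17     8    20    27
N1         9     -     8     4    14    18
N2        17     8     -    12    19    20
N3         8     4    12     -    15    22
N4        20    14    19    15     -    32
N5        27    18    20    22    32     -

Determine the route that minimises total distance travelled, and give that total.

There are 60 distinct closed tours to check (reversals are equivalent).
Depot→N1→N2→N3→N4→N5→Depot: 9+8+12+15+32+27 = 103
Depot→N1→N2→N3→N5→N4→Depot: 9+8+12+22+32+20 = 103
Depot→N1→N2→N4→N3→N5→Depot: 9+8+19+15+22+27 = 100
Depot→N1→N2→N4→N5→N3→Depot: 9+8+19+32+22+8 = 98
Depot→N1→N2→N5→N3→N4→Depot: 9+8+20+22+15+20 = 94
Depot→N1→N2→N5→N4→N3→Depot: 9+8+20+32+15+8 = 92
Depot→N1→N3→N2→N4→N5→Depot: 9+4+12+19+32+27 = 103
Depot→N1→N3→N2→N5→N4→Depot: 9+4+12+20+32+20 = 97
Depot→N1→N3→N4→N2→N5→Depot: 9+4+15+19+20+27 = 94
Depot→N1→N3→N4→N5→N2→Depot: 9+4+15+32+20+17 = 97
Depot→N1→N3→N5→N2→N4→Depot: 9+4+22+20+19+20 = 94
Depot→N1→N3→N5→N4→N2→Depot: 9+4+22+32+19+17 = 103
Depot→N1→N4→N2→N3→N5→Depot: 9+14+19+12+22+27 = 103
Depot→N1→N4→N2→N5→N3→Depot: 9+14+19+20+22+8 = 92
… (46 more)
Depot→N1→N5→N2→N4→N3→Depot: 9+18+20+19+15+8 = 89  ← best
The minimum is 89.
One optimal route: Depot → N1 → N5 → N2 → N4 → N3 → Depot (or its reverse).

Shortest round trip = 89 miles.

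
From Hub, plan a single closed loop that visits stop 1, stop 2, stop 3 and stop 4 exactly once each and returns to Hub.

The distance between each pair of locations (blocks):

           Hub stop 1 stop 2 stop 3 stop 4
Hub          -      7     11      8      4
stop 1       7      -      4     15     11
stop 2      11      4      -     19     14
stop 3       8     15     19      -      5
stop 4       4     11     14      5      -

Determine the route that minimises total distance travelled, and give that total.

There are 12 distinct closed tours to check (reversals are equivalent).
Hub-stop 1-stop 2-stop 3-stop 4-Hub: 7+4+19+5+4 = 39
Hub-stop 1-stop 2-stop 4-stop 3-Hub: 7+4+14+5+8 = 38
Hub-stop 1-stop 3-stop 2-stop 4-Hub: 7+15+19+14+4 = 59
Hub-stop 1-stop 3-stop 4-stop 2-Hub: 7+15+5+14+11 = 52
Hub-stop 1-stop 4-stop 2-stop 3-Hub: 7+11+14+19+8 = 59
Hub-stop 1-stop 4-stop 3-stop 2-Hub: 7+11+5+19+11 = 53
Hub-stop 2-stop 1-stop 3-stop 4-Hub: 11+4+15+5+4 = 39
Hub-stop 2-stop 1-stop 4-stop 3-Hub: 11+4+11+5+8 = 39
Hub-stop 2-stop 3-stop 1-stop 4-Hub: 11+19+15+11+4 = 60
Hub-stop 2-stop 4-stop 1-stop 3-Hub: 11+14+11+15+8 = 59
Hub-stop 3-stop 1-stop 2-stop 4-Hub: 8+15+4+14+4 = 45
Hub-stop 3-stop 2-stop 1-stop 4-Hub: 8+19+4+11+4 = 46
The minimum is 38.
One optimal route: Hub → stop 1 → stop 2 → stop 4 → stop 3 → Hub (or its reverse).

Minimum total distance: 38 blocks.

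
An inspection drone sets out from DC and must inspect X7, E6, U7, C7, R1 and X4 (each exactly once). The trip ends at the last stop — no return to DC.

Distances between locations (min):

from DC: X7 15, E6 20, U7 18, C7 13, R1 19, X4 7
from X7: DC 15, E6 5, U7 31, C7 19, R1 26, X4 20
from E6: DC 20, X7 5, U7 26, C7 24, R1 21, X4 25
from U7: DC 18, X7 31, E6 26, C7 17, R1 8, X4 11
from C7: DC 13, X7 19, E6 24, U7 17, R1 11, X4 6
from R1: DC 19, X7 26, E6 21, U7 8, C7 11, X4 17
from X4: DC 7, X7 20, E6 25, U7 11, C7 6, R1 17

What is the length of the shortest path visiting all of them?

61 min — the minimum one-way total.

There are 6! = 720 possible orderings.
DC → X7 → E6 → U7 → C7 → R1 → X4: 15+5+26+17+11+17 = 91
DC → X7 → E6 → U7 → C7 → X4 → R1: 15+5+26+17+6+17 = 86
DC → X7 → E6 → U7 → R1 → C7 → X4: 15+5+26+8+11+6 = 71
DC → X7 → E6 → U7 → R1 → X4 → C7: 15+5+26+8+17+6 = 77
DC → X7 → E6 → U7 → X4 → C7 → R1: 15+5+26+11+6+11 = 74
DC → X7 → E6 → U7 → X4 → R1 → C7: 15+5+26+11+17+11 = 85
DC → X7 → E6 → C7 → U7 → R1 → X4: 15+5+24+17+8+17 = 86
DC → X7 → E6 → C7 → U7 → X4 → R1: 15+5+24+17+11+17 = 89
… (712 more)
DC → X4 → U7 → R1 → C7 → X7 → E6: 7+11+8+11+19+5 = 61  ← best
The minimum is 61.
One shortest path: DC → X4 → U7 → R1 → C7 → X7 → E6.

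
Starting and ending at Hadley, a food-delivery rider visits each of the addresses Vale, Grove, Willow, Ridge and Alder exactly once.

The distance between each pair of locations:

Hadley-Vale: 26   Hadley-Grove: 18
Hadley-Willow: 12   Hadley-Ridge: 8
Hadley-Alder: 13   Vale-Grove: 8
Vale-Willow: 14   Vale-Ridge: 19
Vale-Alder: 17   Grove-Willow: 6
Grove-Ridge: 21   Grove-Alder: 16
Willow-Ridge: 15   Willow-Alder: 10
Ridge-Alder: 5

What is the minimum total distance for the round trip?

56 — the shortest possible round trip.

There are 60 distinct closed tours to check (reversals are equivalent).
Hadley-Vale-Grove-Willow-Ridge-Alder-Hadley: 26+8+6+15+5+13 = 73
Hadley-Vale-Grove-Willow-Alder-Ridge-Hadley: 26+8+6+10+5+8 = 63
Hadley-Vale-Grove-Ridge-Willow-Alder-Hadley: 26+8+21+15+10+13 = 93
Hadley-Vale-Grove-Ridge-Alder-Willow-Hadley: 26+8+21+5+10+12 = 82
Hadley-Vale-Grove-Alder-Willow-Ridge-Hadley: 26+8+16+10+15+8 = 83
Hadley-Vale-Grove-Alder-Ridge-Willow-Hadley: 26+8+16+5+15+12 = 82
Hadley-Vale-Willow-Grove-Ridge-Alder-Hadley: 26+14+6+21+5+13 = 85
Hadley-Vale-Willow-Grove-Alder-Ridge-Hadley: 26+14+6+16+5+8 = 75
Hadley-Vale-Willow-Ridge-Grove-Alder-Hadley: 26+14+15+21+16+13 = 105
Hadley-Vale-Willow-Ridge-Alder-Grove-Hadley: 26+14+15+5+16+18 = 94
Hadley-Vale-Willow-Alder-Grove-Ridge-Hadley: 26+14+10+16+21+8 = 95
Hadley-Vale-Willow-Alder-Ridge-Grove-Hadley: 26+14+10+5+21+18 = 94
Hadley-Vale-Ridge-Grove-Willow-Alder-Hadley: 26+19+21+6+10+13 = 95
Hadley-Vale-Ridge-Grove-Alder-Willow-Hadley: 26+19+21+16+10+12 = 104
… (46 more)
Hadley-Willow-Grove-Vale-Alder-Ridge-Hadley: 12+6+8+17+5+8 = 56  ← best
The minimum is 56.
One optimal route: Hadley → Willow → Grove → Vale → Alder → Ridge → Hadley (or its reverse).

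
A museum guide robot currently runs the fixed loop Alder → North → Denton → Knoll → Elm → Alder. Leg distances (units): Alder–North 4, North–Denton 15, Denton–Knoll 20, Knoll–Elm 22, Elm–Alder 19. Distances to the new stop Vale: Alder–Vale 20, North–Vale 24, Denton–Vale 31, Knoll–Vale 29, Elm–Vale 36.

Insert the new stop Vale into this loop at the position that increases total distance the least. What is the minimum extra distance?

Insertion cost between consecutive stops i–j is d(i,Vale) + d(Vale,j) − d(i,j):
  between Alder and North: 20 + 24 − 4 = 40
  between North and Denton: 24 + 31 − 15 = 40
  between Denton and Knoll: 31 + 29 − 20 = 40
  between Knoll and Elm: 29 + 36 − 22 = 43
  between Elm and Alder: 36 + 20 − 19 = 37
Cheapest insertion is between Elm and Alder, adding 37.
New total = 80 + 37 = 117.

Adding 37 by placing Vale on the Elm–Alder leg.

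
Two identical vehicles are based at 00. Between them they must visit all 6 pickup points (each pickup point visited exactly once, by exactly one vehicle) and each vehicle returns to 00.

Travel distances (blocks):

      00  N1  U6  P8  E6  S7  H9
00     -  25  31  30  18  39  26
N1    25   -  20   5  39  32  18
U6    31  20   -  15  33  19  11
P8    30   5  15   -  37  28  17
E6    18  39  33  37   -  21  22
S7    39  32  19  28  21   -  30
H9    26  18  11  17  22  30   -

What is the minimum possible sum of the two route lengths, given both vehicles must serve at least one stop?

150 blocks — the smallest possible combined total.

Try each way of splitting the stops between the two vehicles (each non-empty) and, for each split, find the best tour for each vehicle:
  {N1} + {U6, P8, E6, S7, H9}: 50 + 116 = 166
  {U6} + {N1, P8, E6, S7, H9}: 62 + 116 = 178
  {N1, U6} + {P8, E6, S7, H9}: 76 + 110 = 186
  {P8} + {N1, U6, E6, S7, H9}: 60 + 112 = 172
  {N1, P8} + {U6, E6, S7, H9}: 60 + 95 = 155
  {U6, P8} + {N1, E6, S7, H9}: 76 + 112 = 188
  … (31 splits in total)
  {E6} + {N1, U6, P8, S7, H9}: 36 + 114 = 150  ← best
Best: vehicle 1 00 → E6 → 00 = 36; vehicle 2 00 → N1 → P8 → S7 → U6 → H9 → 00 = 114; combined 150.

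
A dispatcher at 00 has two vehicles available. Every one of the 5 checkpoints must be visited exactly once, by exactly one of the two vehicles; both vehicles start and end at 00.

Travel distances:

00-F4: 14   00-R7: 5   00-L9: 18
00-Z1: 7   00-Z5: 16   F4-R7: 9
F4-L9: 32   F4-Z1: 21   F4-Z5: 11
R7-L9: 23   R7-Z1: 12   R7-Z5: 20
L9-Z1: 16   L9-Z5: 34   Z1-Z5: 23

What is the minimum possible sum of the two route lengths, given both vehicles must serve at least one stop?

Check every non-empty split of the stops between the two vehicles; for each half take its own optimal tour:
  {F4} + {R7, L9, Z1, Z5}: 28 + 82 = 110
  {R7} + {F4, L9, Z1, Z5}: 10 + 82 = 92
  {F4, R7} + {L9, Z1, Z5}: 28 + 73 = 101
  {L9} + {F4, R7, Z1, Z5}: 36 + 55 = 91
  {F4, L9} + {R7, Z1, Z5}: 64 + 55 = 119
  {R7, L9} + {F4, Z1, Z5}: 46 + 55 = 101
  … (15 splits in total)
  {L9, Z1} + {F4, R7, Z5}: 41 + 41 = 82  ← best
Best: vehicle 1 00 → L9 → Z1 → 00 = 41; vehicle 2 00 → R7 → F4 → Z5 → 00 = 41; combined 82.

Minimum combined distance: 82.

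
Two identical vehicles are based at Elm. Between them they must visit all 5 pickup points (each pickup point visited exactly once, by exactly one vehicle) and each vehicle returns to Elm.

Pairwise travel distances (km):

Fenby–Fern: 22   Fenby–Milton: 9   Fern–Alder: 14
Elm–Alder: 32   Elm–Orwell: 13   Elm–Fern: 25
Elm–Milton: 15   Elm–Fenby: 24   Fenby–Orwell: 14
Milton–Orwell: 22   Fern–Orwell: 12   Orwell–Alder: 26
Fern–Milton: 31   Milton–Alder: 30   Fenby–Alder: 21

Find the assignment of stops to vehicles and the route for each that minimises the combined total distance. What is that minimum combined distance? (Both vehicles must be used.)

110 km — the smallest possible combined total.

There are 2^4 − 1 = 15 ways to divide the 5 stops into two non-empty groups. For each, the best each vehicle can do is its own shortest tour through its group:
  {Fenby} + {Fern, Milton, Orwell, Alder}: 48 + 84 = 132
  {Fern} + {Fenby, Milton, Orwell, Alder}: 50 + 84 = 134
  {Fenby, Fern} + {Milton, Orwell, Alder}: 71 + 84 = 155
  {Milton} + {Fenby, Fern, Orwell, Alder}: 30 + 84 = 114
  {Fenby, Milton} + {Fern, Orwell, Alder}: 48 + 71 = 119
  {Fern, Milton} + {Fenby, Orwell, Alder}: 71 + 80 = 151
  … (15 splits in total)
  {Orwell} + {Fenby, Fern, Milton, Alder}: 26 + 84 = 110  ← best
Best: vehicle 1 Elm → Orwell → Elm = 26; vehicle 2 Elm → Fern → Alder → Fenby → Milton → Elm = 84; combined 110.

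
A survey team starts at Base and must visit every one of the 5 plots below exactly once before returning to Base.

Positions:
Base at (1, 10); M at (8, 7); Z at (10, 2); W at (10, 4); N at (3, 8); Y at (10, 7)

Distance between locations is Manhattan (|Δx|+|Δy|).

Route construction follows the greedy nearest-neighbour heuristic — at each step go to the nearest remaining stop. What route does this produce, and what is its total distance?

At Base the remaining stops are N 4, M 10, Y 12, W 15, Z 17; go to N.
At N the remaining stops are M 6, Y 8, W 11, Z 13; go to M.
At M the remaining stops are Y 2, W 5, Z 7; go to Y.
At Y the remaining stops are W 3, Z 5; go to W.
At W the remaining stops are Z 2; go to Z.
Return Z→Base: 17.
Total = 4 + 6 + 2 + 3 + 2 + 17 = 34.

Total distance 34 via the nearest-neighbour route Base → N → M → Y → W → Z → Base.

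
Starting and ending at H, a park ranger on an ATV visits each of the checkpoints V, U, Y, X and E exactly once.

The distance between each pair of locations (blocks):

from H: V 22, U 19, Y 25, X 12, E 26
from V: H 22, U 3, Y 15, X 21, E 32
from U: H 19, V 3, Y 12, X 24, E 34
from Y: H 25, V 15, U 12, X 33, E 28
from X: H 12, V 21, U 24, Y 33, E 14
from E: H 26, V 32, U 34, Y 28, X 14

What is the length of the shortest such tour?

There are 60 distinct closed tours to check (reversals are equivalent).
H - V - U - Y - X - E - H: 22+3+12+33+14+26 = 110
H - V - U - Y - E - X - H: 22+3+12+28+14+12 = 91
H - V - U - X - Y - E - H: 22+3+24+33+28+26 = 136
H - V - U - X - E - Y - H: 22+3+24+14+28+25 = 116
H - V - U - E - Y - X - H: 22+3+34+28+33+12 = 132
H - V - U - E - X - Y - H: 22+3+34+14+33+25 = 131
H - V - Y - U - X - E - H: 22+15+12+24+14+26 = 113
H - V - Y - U - E - X - H: 22+15+12+34+14+12 = 109
H - V - Y - X - U - E - H: 22+15+33+24+34+26 = 154
H - V - Y - X - E - U - H: 22+15+33+14+34+19 = 137
H - V - Y - E - U - X - H: 22+15+28+34+24+12 = 135
H - V - Y - E - X - U - H: 22+15+28+14+24+19 = 122
H - V - X - U - Y - E - H: 22+21+24+12+28+26 = 133
H - V - X - U - E - Y - H: 22+21+24+34+28+25 = 154
… (46 more)
The minimum is 91.
One optimal route: H → V → U → Y → E → X → H (or its reverse).

Minimum total distance: 91 blocks.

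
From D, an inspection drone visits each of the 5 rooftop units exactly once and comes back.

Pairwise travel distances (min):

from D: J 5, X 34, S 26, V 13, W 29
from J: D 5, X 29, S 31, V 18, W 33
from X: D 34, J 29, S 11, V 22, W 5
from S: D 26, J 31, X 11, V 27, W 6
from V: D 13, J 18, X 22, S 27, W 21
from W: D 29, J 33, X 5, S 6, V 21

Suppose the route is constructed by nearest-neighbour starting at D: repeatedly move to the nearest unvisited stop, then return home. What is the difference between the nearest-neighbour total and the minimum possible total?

D: J=5, V=13, S=26, W=29, X=34 ⇒ J
J: V=18, X=29, S=31, W=33 ⇒ V
V: W=21, X=22, S=27 ⇒ W
W: X=5, S=6 ⇒ X
X: S=11 ⇒ S
NN route D → J → V → W → X → S → D costs 86.
Optimal: D → J → S → W → X → V → D costs 82 (by enumerating all 60 distinct tours).
Excess = 86 − 82 = 4.

4 min longer than the optimal tour.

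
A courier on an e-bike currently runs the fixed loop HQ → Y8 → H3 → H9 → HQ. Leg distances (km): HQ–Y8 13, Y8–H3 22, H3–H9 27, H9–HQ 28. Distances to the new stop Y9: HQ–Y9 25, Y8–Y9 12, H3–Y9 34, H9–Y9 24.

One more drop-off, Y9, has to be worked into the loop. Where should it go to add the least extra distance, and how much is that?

Minimum extra distance: 21 km, inserting Y9 between H9 and HQ.

Insertion cost between consecutive stops i–j is d(i,Y9) + d(Y9,j) − d(i,j):
  between HQ and Y8: 25 + 12 − 13 = 24
  between Y8 and H3: 12 + 34 − 22 = 24
  between H3 and H9: 34 + 24 − 27 = 31
  between H9 and HQ: 24 + 25 − 28 = 21
Cheapest insertion is between H9 and HQ, adding 21.
New total = 90 + 21 = 111.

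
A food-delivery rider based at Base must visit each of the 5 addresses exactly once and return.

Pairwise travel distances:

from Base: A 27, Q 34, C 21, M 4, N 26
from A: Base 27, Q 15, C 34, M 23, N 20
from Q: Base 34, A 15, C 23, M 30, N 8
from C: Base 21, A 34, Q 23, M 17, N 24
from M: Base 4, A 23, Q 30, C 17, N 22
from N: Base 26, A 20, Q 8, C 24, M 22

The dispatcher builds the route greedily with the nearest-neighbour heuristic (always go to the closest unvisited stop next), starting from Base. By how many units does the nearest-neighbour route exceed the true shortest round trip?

4 longer than the optimal tour.

Base: M=4, C=21, N=26, A=27, Q=34 ⇒ M
M: C=17, N=22, A=23, Q=30 ⇒ C
C: Q=23, N=24, A=34 ⇒ Q
Q: N=8, A=15 ⇒ N
N: A=20 ⇒ A
NN route Base → M → C → Q → N → A → Base costs 99.
Optimal: Base → A → Q → N → C → M → Base costs 95 (by enumerating all 60 distinct tours).
Excess = 99 − 95 = 4.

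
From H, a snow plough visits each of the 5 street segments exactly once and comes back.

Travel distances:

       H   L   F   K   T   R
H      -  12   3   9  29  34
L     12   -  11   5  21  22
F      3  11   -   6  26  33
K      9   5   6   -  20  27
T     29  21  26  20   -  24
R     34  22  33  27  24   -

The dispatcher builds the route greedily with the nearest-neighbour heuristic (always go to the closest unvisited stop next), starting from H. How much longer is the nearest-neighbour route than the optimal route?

H: F=3, K=9, L=12, T=29, R=34 ⇒ F
F: K=6, L=11, T=26, R=33 ⇒ K
K: L=5, T=20, R=27 ⇒ L
L: T=21, R=22 ⇒ T
T: R=24 ⇒ R
NN route H → F → K → L → T → R → H costs 93.
Optimal: H → L → R → T → K → F → H costs 87 (by enumerating all 60 distinct tours).
Excess = 93 − 87 = 6.

The nearest-neighbour route is 6 longer than optimal.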